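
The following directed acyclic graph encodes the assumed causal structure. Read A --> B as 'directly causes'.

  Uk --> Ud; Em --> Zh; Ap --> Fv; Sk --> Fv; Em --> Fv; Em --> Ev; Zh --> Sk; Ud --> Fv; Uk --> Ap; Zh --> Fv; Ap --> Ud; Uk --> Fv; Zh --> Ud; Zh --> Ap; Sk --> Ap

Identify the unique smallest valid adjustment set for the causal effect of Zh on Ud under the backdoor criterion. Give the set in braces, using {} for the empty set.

Variables eligible for adjustment (non-descendants of Zh, excluding Zh and Ud): {Em, Ev, Uk}.
Backdoor paths from Zh to Ud:
  P1: Zh <- Em -> Fv <- Sk -> Ap <- Uk -> Ud
  P2: Zh <- Em -> Fv <- Sk -> Ap -> Ud
  P3: Zh <- Em -> Fv <- Uk -> Ap -> Ud
  P4: Zh <- Em -> Fv <- Uk -> Ud
  P5: Zh <- Em -> Fv <- Ap <- Uk -> Ud
  P6: Zh <- Em -> Fv <- Ap -> Ud
  P7: Zh <- Em -> Fv <- Ud
Each backdoor path contains an unconditioned collider, so every path is already blocked with the empty conditioning set:
  P1: blocked at collider Fv (neither it nor any descendant is in the conditioning set).
  P2: blocked at collider Fv (neither it nor any descendant is in the conditioning set).
  P3: blocked at collider Fv (neither it nor any descendant is in the conditioning set).
  P4: blocked at collider Fv (neither it nor any descendant is in the conditioning set).
  P5: blocked at collider Fv (neither it nor any descendant is in the conditioning set).
  P6: blocked at collider Fv (neither it nor any descendant is in the conditioning set).
  P7: blocked at collider Fv (neither it nor any descendant is in the conditioning set).
The empty set is therefore the unique smallest valid set.

{}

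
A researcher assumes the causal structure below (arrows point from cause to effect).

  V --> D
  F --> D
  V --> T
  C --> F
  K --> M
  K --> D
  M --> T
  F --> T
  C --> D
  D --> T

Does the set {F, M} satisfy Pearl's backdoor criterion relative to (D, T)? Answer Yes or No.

No

Backdoor paths from D to T (paths whose first edge points into D):
  P1: D <- C -> F -> T
  P2: D <- K -> M -> T
  P3: D <- F -> T
  P4: D <- V -> T
Condition 1 (no descendant of D in the set): holds — descendants of D are {T}; none are in {F, M}.
Condition 2 (every backdoor path blocked by {F, M}):
  P1: blocked at chain node F ∈ conditioning set.
  P2: blocked at chain node M ∈ conditioning set.
  P3: blocked at fork node F ∈ conditioning set.
  P4: open — no interior node is in the conditioning set.
{F, M} does not satisfy the backdoor criterion.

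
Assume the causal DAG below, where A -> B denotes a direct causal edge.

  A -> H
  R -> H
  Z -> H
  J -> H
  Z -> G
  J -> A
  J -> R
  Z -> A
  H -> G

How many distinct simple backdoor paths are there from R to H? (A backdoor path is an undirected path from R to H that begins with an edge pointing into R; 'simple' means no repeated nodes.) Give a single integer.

4

A backdoor path from R to H is any simple undirected path whose first edge points into R (i.e. leaves R via a parent).
Parents of R: {J}.
Enumerating:
  P1: R <- J -> A <- Z -> H
  P2: R <- J -> A <- Z -> G <- H
  P3: R <- J -> A -> H
  P4: R <- J -> H
That exhausts the simple backdoor paths. Count: 4.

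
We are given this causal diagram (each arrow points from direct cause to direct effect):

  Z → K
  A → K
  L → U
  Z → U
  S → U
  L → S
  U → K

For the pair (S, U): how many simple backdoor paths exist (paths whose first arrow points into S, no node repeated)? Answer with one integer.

1

A backdoor path from S to U is any simple undirected path whose first edge points into S (i.e. leaves S via a parent).
Parents of S: {L}.
Enumerating:
  P1: S <- L -> U
That exhausts the simple backdoor paths. Count: 1.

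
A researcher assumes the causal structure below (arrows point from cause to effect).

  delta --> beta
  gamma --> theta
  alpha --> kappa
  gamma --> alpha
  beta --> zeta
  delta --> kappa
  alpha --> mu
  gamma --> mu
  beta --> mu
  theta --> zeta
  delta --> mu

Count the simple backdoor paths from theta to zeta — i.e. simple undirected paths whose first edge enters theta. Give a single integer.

A backdoor path from theta to zeta is any simple undirected path whose first edge points into theta (i.e. leaves theta via a parent).
Parents of theta: {gamma}.
Enumerating:
  P1: theta <- gamma -> alpha -> mu <- delta -> beta -> zeta
  P2: theta <- gamma -> alpha -> mu <- beta -> zeta
  P3: theta <- gamma -> alpha -> kappa <- delta -> beta -> zeta
  P4: theta <- gamma -> alpha -> kappa <- delta -> mu <- beta -> zeta
  P5: theta <- gamma -> mu <- alpha -> kappa <- delta -> beta -> zeta
  P6: theta <- gamma -> mu <- delta -> beta -> zeta
  P7: theta <- gamma -> mu <- beta -> zeta
That exhausts the simple backdoor paths. Count: 7.

7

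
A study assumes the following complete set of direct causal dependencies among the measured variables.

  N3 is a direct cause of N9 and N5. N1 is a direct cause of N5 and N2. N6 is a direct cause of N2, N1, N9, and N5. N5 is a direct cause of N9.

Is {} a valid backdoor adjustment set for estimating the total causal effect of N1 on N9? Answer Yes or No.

Backdoor paths from N1 to N9 (paths whose first edge points into N1):
  P1: N1 <- N6 -> N5 <- N3 -> N9
  P2: N1 <- N6 -> N5 -> N9
  P3: N1 <- N6 -> N9
Condition 1 (no descendant of N1 in the set): holds — descendants of N1 are {N2, N5, N9}; none are in {}.
Condition 2 (every backdoor path blocked by {}):
  P1: blocked at collider N5 (neither it nor any descendant is in the conditioning set).
  P2: open — no interior node is in the conditioning set.
  P3: open — no interior node is in the conditioning set.
{} does not satisfy the backdoor criterion.

No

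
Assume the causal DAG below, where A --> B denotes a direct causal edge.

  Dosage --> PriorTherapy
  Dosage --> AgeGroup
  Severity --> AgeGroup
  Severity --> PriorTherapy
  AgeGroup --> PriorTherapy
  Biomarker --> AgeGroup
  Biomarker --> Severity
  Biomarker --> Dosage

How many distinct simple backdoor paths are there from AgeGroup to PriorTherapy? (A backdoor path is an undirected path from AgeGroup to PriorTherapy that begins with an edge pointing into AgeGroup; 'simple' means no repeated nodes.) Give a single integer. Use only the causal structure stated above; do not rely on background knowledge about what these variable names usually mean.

6

A backdoor path from AgeGroup to PriorTherapy is any simple undirected path whose first edge points into AgeGroup (i.e. leaves AgeGroup via a parent).
Parents of AgeGroup: {Biomarker, Dosage, Severity}.
Enumerating:
  P1: AgeGroup <- Biomarker -> Severity -> PriorTherapy
  P2: AgeGroup <- Biomarker -> Dosage -> PriorTherapy
  P3: AgeGroup <- Severity <- Biomarker -> Dosage -> PriorTherapy
  P4: AgeGroup <- Severity -> PriorTherapy
  P5: AgeGroup <- Dosage <- Biomarker -> Severity -> PriorTherapy
  P6: AgeGroup <- Dosage -> PriorTherapy
That exhausts the simple backdoor paths. Count: 6.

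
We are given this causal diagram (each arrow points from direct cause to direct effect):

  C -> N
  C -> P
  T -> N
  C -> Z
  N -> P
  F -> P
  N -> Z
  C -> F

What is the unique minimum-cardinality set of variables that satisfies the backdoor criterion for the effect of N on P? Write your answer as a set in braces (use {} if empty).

Variables eligible for adjustment (non-descendants of N, excluding N and P): {C, F, T}.
Backdoor paths from N to P:
  P1: N <- C -> F -> P
  P2: N <- C -> P
The empty set is not sufficient: P1 (N <- C -> F -> P) has no collider blocking it and no conditioned non-collider, so it is open.
Try {C}:
  P1: blocked at fork node C ∈ conditioning set.
  P2: blocked at fork node C ∈ conditioning set.
{C} contains no descendant of N and blocks every backdoor path.
No other singleton works — e.g. {T} leaves P1 open — so {C} is the unique smallest valid adjustment set.

{C}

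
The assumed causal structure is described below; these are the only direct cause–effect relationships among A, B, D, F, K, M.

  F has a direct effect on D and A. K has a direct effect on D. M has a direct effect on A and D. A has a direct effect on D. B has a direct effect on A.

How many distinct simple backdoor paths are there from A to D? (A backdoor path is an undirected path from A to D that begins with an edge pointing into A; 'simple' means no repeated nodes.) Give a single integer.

2

A backdoor path from A to D is any simple undirected path whose first edge points into A (i.e. leaves A via a parent).
Parents of A: {B, F, M}.
Enumerating:
  P1: A <- M -> D
  P2: A <- F -> D
That exhausts the simple backdoor paths. Count: 2.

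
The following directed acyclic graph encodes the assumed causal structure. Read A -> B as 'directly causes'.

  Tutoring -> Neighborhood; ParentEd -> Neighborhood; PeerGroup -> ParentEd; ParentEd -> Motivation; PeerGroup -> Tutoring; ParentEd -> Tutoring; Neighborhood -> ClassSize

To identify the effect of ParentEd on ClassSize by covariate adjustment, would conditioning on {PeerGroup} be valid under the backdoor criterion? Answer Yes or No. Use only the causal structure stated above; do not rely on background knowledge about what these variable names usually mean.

Backdoor paths from ParentEd to ClassSize (paths whose first edge points into ParentEd):
  P1: ParentEd <- PeerGroup -> Tutoring -> Neighborhood -> ClassSize
Condition 1 (no descendant of ParentEd in the set): holds — descendants of ParentEd are {ClassSize, Motivation, Neighborhood, Tutoring}; none are in {PeerGroup}.
Condition 2 (every backdoor path blocked by {PeerGroup}):
  P1: blocked at fork node PeerGroup ∈ conditioning set.
{PeerGroup} satisfies the backdoor criterion.

Yes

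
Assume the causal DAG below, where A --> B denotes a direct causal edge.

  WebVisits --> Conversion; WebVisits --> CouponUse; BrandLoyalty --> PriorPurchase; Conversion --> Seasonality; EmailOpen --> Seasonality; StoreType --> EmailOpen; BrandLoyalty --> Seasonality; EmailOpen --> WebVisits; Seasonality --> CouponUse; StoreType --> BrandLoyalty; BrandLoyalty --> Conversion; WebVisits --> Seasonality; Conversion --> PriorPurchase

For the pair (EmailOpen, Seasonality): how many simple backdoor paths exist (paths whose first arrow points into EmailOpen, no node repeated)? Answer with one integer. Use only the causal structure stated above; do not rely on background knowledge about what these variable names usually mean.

7

A backdoor path from EmailOpen to Seasonality is any simple undirected path whose first edge points into EmailOpen (i.e. leaves EmailOpen via a parent).
Parents of EmailOpen: {StoreType}.
Enumerating:
  P1: EmailOpen <- StoreType -> BrandLoyalty -> Conversion <- WebVisits -> Seasonality
  P2: EmailOpen <- StoreType -> BrandLoyalty -> Conversion <- WebVisits -> CouponUse <- Seasonality
  P3: EmailOpen <- StoreType -> BrandLoyalty -> Conversion -> Seasonality
  P4: EmailOpen <- StoreType -> BrandLoyalty -> PriorPurchase <- Conversion <- WebVisits -> Seasonality
  P5: EmailOpen <- StoreType -> BrandLoyalty -> PriorPurchase <- Conversion <- WebVisits -> CouponUse <- Seasonality
  P6: EmailOpen <- StoreType -> BrandLoyalty -> PriorPurchase <- Conversion -> Seasonality
  P7: EmailOpen <- StoreType -> BrandLoyalty -> Seasonality
That exhausts the simple backdoor paths. Count: 7.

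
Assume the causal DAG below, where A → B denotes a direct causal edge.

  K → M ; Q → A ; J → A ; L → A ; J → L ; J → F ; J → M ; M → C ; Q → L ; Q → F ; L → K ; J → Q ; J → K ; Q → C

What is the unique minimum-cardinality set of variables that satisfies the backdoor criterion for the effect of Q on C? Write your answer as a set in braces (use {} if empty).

{J}

Variables eligible for adjustment (non-descendants of Q, excluding Q and C): {J}.
Backdoor paths from Q to C:
  P1: Q <- J -> L -> K -> M -> C
  P2: Q <- J -> K -> M -> C
  P3: Q <- J -> M -> C
  P4: Q <- J -> A <- L -> K -> M -> C
The empty set is not sufficient: P1 (Q <- J -> L -> K -> M -> C) has no collider blocking it and no conditioned non-collider, so it is open.
Try {J}:
  P1: blocked at fork node J ∈ conditioning set.
  P2: blocked at fork node J ∈ conditioning set.
  P3: blocked at fork node J ∈ conditioning set.
  P4: blocked at fork node J ∈ conditioning set.
{J} contains no descendant of Q and blocks every backdoor path.
{J} is the unique smallest valid adjustment set.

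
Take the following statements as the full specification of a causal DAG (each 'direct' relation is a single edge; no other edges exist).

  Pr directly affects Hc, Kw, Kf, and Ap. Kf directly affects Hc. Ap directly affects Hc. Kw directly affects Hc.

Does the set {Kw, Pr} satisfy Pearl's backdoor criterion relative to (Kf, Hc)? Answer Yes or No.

Yes

Backdoor paths from Kf to Hc (paths whose first edge points into Kf):
  P1: Kf <- Pr -> Kw -> Hc
  P2: Kf <- Pr -> Ap -> Hc
  P3: Kf <- Pr -> Hc
Condition 1 (no descendant of Kf in the set): holds — descendants of Kf are {Hc}; none are in {Kw, Pr}.
Condition 2 (every backdoor path blocked by {Kw, Pr}):
  P1: blocked at fork node Pr ∈ conditioning set.
  P2: blocked at fork node Pr ∈ conditioning set.
  P3: blocked at fork node Pr ∈ conditioning set.
{Kw, Pr} satisfies the backdoor criterion.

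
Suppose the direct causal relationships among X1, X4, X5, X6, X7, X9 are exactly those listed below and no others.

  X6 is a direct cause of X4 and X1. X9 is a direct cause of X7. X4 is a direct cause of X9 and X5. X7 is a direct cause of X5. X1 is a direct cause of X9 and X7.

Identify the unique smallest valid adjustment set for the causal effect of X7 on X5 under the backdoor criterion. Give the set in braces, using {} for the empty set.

Variables eligible for adjustment (non-descendants of X7, excluding X7 and X5): {X1, X4, X6, X9}.
Backdoor paths from X7 to X5:
  P1: X7 <- X1 <- X6 -> X4 -> X5
  P2: X7 <- X1 -> X9 <- X4 -> X5
  P3: X7 <- X9 <- X4 -> X5
  P4: X7 <- X9 <- X1 <- X6 -> X4 -> X5
The empty set is not sufficient: P1 (X7 <- X1 <- X6 -> X4 -> X5) has no collider blocking it and no conditioned non-collider, so it is open.
Try {X4}:
  P1: blocked at chain node X4 ∈ conditioning set.
  P2: blocked at collider X9 (neither it nor any descendant is in the conditioning set).
  P3: blocked at fork node X4 ∈ conditioning set.
  P4: blocked at chain node X4 ∈ conditioning set.
{X4} contains no descendant of X7 and blocks every backdoor path.
No other singleton works — e.g. {X6} leaves P3 open — so {X4} is the unique smallest valid adjustment set.

{X4}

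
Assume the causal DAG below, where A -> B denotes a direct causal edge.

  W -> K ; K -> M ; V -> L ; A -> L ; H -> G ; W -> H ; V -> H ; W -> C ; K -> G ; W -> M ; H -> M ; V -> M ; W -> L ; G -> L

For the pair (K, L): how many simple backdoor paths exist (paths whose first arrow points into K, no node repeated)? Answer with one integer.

8

A backdoor path from K to L is any simple undirected path whose first edge points into K (i.e. leaves K via a parent).
Parents of K: {W}.
Enumerating:
  P1: K <- W -> H <- V -> L
  P2: K <- W -> H -> G -> L
  P3: K <- W -> H -> M <- V -> L
  P4: K <- W -> M <- V -> H -> G -> L
  P5: K <- W -> M <- V -> L
  P6: K <- W -> M <- H <- V -> L
  P7: K <- W -> M <- H -> G -> L
  P8: K <- W -> L
That exhausts the simple backdoor paths. Count: 8.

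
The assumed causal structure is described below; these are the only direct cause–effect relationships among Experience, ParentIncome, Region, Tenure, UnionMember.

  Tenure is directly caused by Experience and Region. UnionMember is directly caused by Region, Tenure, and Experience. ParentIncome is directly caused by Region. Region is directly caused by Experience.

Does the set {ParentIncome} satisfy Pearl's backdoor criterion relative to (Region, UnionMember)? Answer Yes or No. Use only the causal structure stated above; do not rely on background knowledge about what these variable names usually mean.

No

Backdoor paths from Region to UnionMember (paths whose first edge points into Region):
  P1: Region <- Experience -> Tenure -> UnionMember
  P2: Region <- Experience -> UnionMember
Condition 1 (no descendant of Region in the set): FAILS — ParentIncome is a descendant of Region.
Condition 2 (every backdoor path blocked by {ParentIncome}):
  P1: open — no interior node is in the conditioning set.
  P2: open — no interior node is in the conditioning set.
{ParentIncome} does not satisfy the backdoor criterion.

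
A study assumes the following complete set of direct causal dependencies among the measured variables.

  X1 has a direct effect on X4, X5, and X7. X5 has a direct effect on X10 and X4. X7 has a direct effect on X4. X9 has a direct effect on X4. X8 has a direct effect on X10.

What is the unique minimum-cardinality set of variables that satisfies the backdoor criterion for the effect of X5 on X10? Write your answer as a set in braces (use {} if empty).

{}

Variables eligible for adjustment (non-descendants of X5, excluding X5 and X10): {X1, X7, X8, X9}.
Backdoor paths from X5 to X10:
  (none)
With no backdoor paths the empty set already satisfies the criterion, and it is trivially minimal.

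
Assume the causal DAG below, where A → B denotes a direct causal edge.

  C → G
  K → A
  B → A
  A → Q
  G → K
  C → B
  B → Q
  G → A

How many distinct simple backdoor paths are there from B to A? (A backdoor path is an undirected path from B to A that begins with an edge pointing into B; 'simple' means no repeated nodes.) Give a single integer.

2

A backdoor path from B to A is any simple undirected path whose first edge points into B (i.e. leaves B via a parent).
Parents of B: {C}.
Enumerating:
  P1: B <- C -> G -> K -> A
  P2: B <- C -> G -> A
That exhausts the simple backdoor paths. Count: 2.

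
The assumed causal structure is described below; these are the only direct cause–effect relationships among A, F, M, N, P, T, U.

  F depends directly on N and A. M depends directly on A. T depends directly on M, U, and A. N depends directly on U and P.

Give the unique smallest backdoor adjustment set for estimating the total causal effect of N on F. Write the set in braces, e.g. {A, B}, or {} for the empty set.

Variables eligible for adjustment (non-descendants of N, excluding N and F): {A, M, P, T, U}.
Backdoor paths from N to F:
  P1: N <- U -> T <- A -> F
  P2: N <- U -> T <- M <- A -> F
Each backdoor path contains an unconditioned collider, so every path is already blocked with the empty conditioning set:
  P1: blocked at collider T (neither it nor any descendant is in the conditioning set).
  P2: blocked at collider T (neither it nor any descendant is in the conditioning set).
The empty set is therefore the unique smallest valid set.

{}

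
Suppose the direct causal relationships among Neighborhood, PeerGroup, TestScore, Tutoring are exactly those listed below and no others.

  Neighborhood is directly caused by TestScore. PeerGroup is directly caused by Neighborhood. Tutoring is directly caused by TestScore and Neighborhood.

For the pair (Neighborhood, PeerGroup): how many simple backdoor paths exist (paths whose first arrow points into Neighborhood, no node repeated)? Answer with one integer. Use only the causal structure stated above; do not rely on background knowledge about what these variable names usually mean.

0

A backdoor path from Neighborhood to PeerGroup is any simple undirected path whose first edge points into Neighborhood (i.e. leaves Neighborhood via a parent).
Parents of Neighborhood: {TestScore}.
No simple path from any parent of Neighborhood reaches PeerGroup without revisiting Neighborhood, so there are no backdoor paths.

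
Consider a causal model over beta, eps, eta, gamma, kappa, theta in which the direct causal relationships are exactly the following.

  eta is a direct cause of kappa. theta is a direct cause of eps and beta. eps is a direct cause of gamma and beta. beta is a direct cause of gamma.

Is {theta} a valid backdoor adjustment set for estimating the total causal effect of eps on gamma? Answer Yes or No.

Backdoor paths from eps to gamma (paths whose first edge points into eps):
  P1: eps <- theta -> beta -> gamma
Condition 1 (no descendant of eps in the set): holds — descendants of eps are {beta, gamma}; none are in {theta}.
Condition 2 (every backdoor path blocked by {theta}):
  P1: blocked at fork node theta ∈ conditioning set.
{theta} satisfies the backdoor criterion.

Yes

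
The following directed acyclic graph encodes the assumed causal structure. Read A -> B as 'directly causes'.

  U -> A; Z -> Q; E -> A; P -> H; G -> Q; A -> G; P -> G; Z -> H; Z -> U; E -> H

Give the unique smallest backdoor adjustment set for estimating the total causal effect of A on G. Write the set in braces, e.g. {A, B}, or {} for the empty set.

{}

Variables eligible for adjustment (non-descendants of A, excluding A and G): {E, H, P, U, Z}.
Backdoor paths from A to G:
  P1: A <- U <- Z -> Q <- G
  P2: A <- U <- Z -> H <- P -> G
  P3: A <- E -> H <- Z -> Q <- G
  P4: A <- E -> H <- P -> G
Each backdoor path contains an unconditioned collider, so every path is already blocked with the empty conditioning set:
  P1: blocked at collider Q (neither it nor any descendant is in the conditioning set).
  P2: blocked at collider H (neither it nor any descendant is in the conditioning set).
  P3: blocked at collider H (neither it nor any descendant is in the conditioning set).
  P4: blocked at collider H (neither it nor any descendant is in the conditioning set).
The empty set is therefore the unique smallest valid set.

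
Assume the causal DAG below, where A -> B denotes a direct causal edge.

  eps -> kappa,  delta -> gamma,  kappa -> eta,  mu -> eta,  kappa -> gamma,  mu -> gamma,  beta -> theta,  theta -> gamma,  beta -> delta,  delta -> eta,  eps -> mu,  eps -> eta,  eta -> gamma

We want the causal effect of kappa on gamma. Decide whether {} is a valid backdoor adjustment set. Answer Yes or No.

Backdoor paths from kappa to gamma (paths whose first edge points into kappa):
  P1: kappa <- eps -> mu -> eta <- delta <- beta -> theta -> gamma
  P2: kappa <- eps -> mu -> eta <- delta -> gamma
  P3: kappa <- eps -> mu -> eta -> gamma
  P4: kappa <- eps -> mu -> gamma
  P5: kappa <- eps -> eta <- mu -> gamma
  P6: kappa <- eps -> eta <- delta <- beta -> theta -> gamma
  P7: kappa <- eps -> eta <- delta -> gamma
  P8: kappa <- eps -> eta -> gamma
Condition 1 (no descendant of kappa in the set): holds — descendants of kappa are {eta, gamma}; none are in {}.
Condition 2 (every backdoor path blocked by {}):
  P1: blocked at collider eta (neither it nor any descendant is in the conditioning set).
  P2: blocked at collider eta (neither it nor any descendant is in the conditioning set).
  P3: open — no interior node is in the conditioning set.
  P4: open — no interior node is in the conditioning set.
  P5: blocked at collider eta (neither it nor any descendant is in the conditioning set).
  P6: blocked at collider eta (neither it nor any descendant is in the conditioning set).
  P7: blocked at collider eta (neither it nor any descendant is in the conditioning set).
  P8: open — no interior node is in the conditioning set.
{} does not satisfy the backdoor criterion.

No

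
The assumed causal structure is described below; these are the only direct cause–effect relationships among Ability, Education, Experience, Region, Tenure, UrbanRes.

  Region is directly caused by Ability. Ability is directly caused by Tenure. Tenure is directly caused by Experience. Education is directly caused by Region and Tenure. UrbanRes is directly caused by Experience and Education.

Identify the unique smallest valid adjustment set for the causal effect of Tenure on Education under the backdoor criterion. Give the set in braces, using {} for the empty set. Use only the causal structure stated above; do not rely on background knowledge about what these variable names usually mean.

Variables eligible for adjustment (non-descendants of Tenure, excluding Tenure and Education): {Experience}.
Backdoor paths from Tenure to Education:
  P1: Tenure <- Experience -> UrbanRes <- Education
Each backdoor path contains an unconditioned collider, so every path is already blocked with the empty conditioning set:
  P1: blocked at collider UrbanRes (neither it nor any descendant is in the conditioning set).
The empty set is therefore the unique smallest valid set.

{}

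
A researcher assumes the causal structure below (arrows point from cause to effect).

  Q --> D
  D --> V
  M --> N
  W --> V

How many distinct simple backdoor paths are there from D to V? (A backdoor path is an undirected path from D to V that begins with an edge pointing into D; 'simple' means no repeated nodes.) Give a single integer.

A backdoor path from D to V is any simple undirected path whose first edge points into D (i.e. leaves D via a parent).
Parents of D: {Q}.
No simple path from any parent of D reaches V without revisiting D, so there are no backdoor paths.

0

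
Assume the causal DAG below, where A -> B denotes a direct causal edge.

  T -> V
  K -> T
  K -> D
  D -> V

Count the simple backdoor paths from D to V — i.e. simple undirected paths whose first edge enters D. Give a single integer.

1

A backdoor path from D to V is any simple undirected path whose first edge points into D (i.e. leaves D via a parent).
Parents of D: {K}.
Enumerating:
  P1: D <- K -> T -> V
That exhausts the simple backdoor paths. Count: 1.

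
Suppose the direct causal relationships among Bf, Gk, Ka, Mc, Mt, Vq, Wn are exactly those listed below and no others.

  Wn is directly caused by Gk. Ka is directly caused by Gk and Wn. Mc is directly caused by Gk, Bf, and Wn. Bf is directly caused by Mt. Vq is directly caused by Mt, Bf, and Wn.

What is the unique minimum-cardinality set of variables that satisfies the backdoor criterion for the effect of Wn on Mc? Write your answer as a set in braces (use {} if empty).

Variables eligible for adjustment (non-descendants of Wn, excluding Wn and Mc): {Bf, Gk, Mt}.
Backdoor paths from Wn to Mc:
  P1: Wn <- Gk -> Mc
The empty set is not sufficient: P1 (Wn <- Gk -> Mc) has no collider blocking it and no conditioned non-collider, so it is open.
Try {Gk}:
  P1: blocked at fork node Gk ∈ conditioning set.
{Gk} contains no descendant of Wn and blocks every backdoor path.
No other singleton works — e.g. {Mt} leaves P1 open — so {Gk} is the unique smallest valid adjustment set.

{Gk}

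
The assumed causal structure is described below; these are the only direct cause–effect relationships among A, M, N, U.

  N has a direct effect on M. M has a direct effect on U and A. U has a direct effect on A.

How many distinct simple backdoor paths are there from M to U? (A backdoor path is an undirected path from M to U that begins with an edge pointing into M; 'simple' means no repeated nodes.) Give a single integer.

0

A backdoor path from M to U is any simple undirected path whose first edge points into M (i.e. leaves M via a parent).
Parents of M: {N}.
No simple path from any parent of M reaches U without revisiting M, so there are no backdoor paths.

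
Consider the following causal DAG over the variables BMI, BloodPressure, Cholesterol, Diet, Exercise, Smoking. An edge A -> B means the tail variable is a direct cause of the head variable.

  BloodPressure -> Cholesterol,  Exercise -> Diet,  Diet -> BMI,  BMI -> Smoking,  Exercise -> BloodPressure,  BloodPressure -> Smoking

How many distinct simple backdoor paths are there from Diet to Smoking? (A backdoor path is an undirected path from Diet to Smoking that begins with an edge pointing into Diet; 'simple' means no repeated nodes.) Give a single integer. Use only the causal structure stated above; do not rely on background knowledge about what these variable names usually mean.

1

A backdoor path from Diet to Smoking is any simple undirected path whose first edge points into Diet (i.e. leaves Diet via a parent).
Parents of Diet: {Exercise}.
Enumerating:
  P1: Diet <- Exercise -> BloodPressure -> Smoking
That exhausts the simple backdoor paths. Count: 1.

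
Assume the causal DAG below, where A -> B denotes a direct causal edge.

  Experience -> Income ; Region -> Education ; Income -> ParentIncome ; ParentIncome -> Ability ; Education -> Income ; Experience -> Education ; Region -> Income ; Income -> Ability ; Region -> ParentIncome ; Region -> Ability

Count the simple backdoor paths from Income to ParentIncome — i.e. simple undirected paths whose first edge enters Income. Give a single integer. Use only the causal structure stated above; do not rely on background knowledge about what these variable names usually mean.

A backdoor path from Income to ParentIncome is any simple undirected path whose first edge points into Income (i.e. leaves Income via a parent).
Parents of Income: {Education, Experience, Region}.
Enumerating:
  P1: Income <- Region -> ParentIncome
  P2: Income <- Region -> Ability <- ParentIncome
  P3: Income <- Experience -> Education <- Region -> ParentIncome
  P4: Income <- Experience -> Education <- Region -> Ability <- ParentIncome
  P5: Income <- Education <- Region -> ParentIncome
  P6: Income <- Education <- Region -> Ability <- ParentIncome
That exhausts the simple backdoor paths. Count: 6.

6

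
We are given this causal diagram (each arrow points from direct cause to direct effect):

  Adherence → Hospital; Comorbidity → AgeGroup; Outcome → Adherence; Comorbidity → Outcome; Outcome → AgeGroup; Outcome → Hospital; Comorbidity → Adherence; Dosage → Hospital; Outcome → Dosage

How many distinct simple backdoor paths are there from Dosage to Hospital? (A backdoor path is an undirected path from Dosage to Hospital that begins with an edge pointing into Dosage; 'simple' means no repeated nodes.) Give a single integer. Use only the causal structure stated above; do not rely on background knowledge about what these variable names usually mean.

4

A backdoor path from Dosage to Hospital is any simple undirected path whose first edge points into Dosage (i.e. leaves Dosage via a parent).
Parents of Dosage: {Outcome}.
Enumerating:
  P1: Dosage <- Outcome <- Comorbidity -> Adherence -> Hospital
  P2: Dosage <- Outcome -> Adherence -> Hospital
  P3: Dosage <- Outcome -> AgeGroup <- Comorbidity -> Adherence -> Hospital
  P4: Dosage <- Outcome -> Hospital
That exhausts the simple backdoor paths. Count: 4.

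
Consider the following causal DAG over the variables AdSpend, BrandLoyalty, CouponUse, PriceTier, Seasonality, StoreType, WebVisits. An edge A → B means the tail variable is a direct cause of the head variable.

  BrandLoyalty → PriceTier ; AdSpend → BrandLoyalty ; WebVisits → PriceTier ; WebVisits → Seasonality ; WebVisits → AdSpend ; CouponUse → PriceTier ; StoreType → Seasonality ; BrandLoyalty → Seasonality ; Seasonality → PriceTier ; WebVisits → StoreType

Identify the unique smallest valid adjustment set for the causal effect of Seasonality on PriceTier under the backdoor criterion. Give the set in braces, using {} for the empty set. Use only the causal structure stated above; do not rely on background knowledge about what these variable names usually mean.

Variables eligible for adjustment (non-descendants of Seasonality, excluding Seasonality and PriceTier): {AdSpend, BrandLoyalty, CouponUse, StoreType, WebVisits}.
Backdoor paths from Seasonality to PriceTier:
  P1: Seasonality <- WebVisits -> AdSpend -> BrandLoyalty -> PriceTier
  P2: Seasonality <- WebVisits -> PriceTier
  P3: Seasonality <- StoreType <- WebVisits -> AdSpend -> BrandLoyalty -> PriceTier
  P4: Seasonality <- StoreType <- WebVisits -> PriceTier
  P5: Seasonality <- BrandLoyalty <- AdSpend <- WebVisits -> PriceTier
  P6: Seasonality <- BrandLoyalty -> PriceTier
The empty set is not sufficient: P1 (Seasonality <- WebVisits -> AdSpend -> BrandLoyalty -> PriceTier) has no collider blocking it and no conditioned non-collider, so it is open.
Try {BrandLoyalty, WebVisits}:
  P1: blocked at fork node WebVisits ∈ conditioning set.
  P2: blocked at fork node WebVisits ∈ conditioning set.
  P3: blocked at fork node WebVisits ∈ conditioning set.
  P4: blocked at fork node WebVisits ∈ conditioning set.
  P5: blocked at chain node BrandLoyalty ∈ conditioning set.
  P6: blocked at fork node BrandLoyalty ∈ conditioning set.
{BrandLoyalty, WebVisits} contains no descendant of Seasonality and blocks every backdoor path.
Every element of {BrandLoyalty, WebVisits} is needed (dropping BrandLoyalty leaves P6 open; dropping WebVisits leaves P2 open), so no proper subset is valid.
Among all size-2 subsets of the eligible variables, only {BrandLoyalty, WebVisits} blocks every backdoor path, so it is the unique smallest valid adjustment set.

{BrandLoyalty, WebVisits}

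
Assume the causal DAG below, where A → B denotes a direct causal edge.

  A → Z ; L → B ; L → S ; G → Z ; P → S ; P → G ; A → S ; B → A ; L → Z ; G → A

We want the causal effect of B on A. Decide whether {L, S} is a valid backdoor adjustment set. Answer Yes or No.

Backdoor paths from B to A (paths whose first edge points into B):
  P1: B <- L -> S <- P -> G -> A
  P2: B <- L -> S <- P -> G -> Z <- A
  P3: B <- L -> S <- A
  P4: B <- L -> Z <- G <- P -> S <- A
  P5: B <- L -> Z <- G -> A
  P6: B <- L -> Z <- A
Condition 1 (no descendant of B in the set): FAILS — S is a descendant of B.
Condition 2 (every backdoor path blocked by {L, S}):
  P1: blocked at fork node L ∈ conditioning set.
  P2: blocked at fork node L ∈ conditioning set.
  P3: blocked at fork node L ∈ conditioning set.
  P4: blocked at fork node L ∈ conditioning set.
  P5: blocked at fork node L ∈ conditioning set.
  P6: blocked at fork node L ∈ conditioning set.
{L, S} does not satisfy the backdoor criterion.

No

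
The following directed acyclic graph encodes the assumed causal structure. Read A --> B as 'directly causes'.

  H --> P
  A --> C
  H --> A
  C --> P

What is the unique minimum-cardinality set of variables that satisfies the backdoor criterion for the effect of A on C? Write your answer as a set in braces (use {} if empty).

Variables eligible for adjustment (non-descendants of A, excluding A and C): {H}.
Backdoor paths from A to C:
  P1: A <- H -> P <- C
Each backdoor path contains an unconditioned collider, so every path is already blocked with the empty conditioning set:
  P1: blocked at collider P (neither it nor any descendant is in the conditioning set).
The empty set is therefore the unique smallest valid set.

{}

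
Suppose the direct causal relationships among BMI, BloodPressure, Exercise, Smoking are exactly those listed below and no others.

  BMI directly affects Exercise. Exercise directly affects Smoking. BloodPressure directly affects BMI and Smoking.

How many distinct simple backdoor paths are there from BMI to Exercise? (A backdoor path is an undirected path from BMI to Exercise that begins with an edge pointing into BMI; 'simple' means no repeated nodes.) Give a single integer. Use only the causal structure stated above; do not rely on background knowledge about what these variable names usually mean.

1

A backdoor path from BMI to Exercise is any simple undirected path whose first edge points into BMI (i.e. leaves BMI via a parent).
Parents of BMI: {BloodPressure}.
Enumerating:
  P1: BMI <- BloodPressure -> Smoking <- Exercise
That exhausts the simple backdoor paths. Count: 1.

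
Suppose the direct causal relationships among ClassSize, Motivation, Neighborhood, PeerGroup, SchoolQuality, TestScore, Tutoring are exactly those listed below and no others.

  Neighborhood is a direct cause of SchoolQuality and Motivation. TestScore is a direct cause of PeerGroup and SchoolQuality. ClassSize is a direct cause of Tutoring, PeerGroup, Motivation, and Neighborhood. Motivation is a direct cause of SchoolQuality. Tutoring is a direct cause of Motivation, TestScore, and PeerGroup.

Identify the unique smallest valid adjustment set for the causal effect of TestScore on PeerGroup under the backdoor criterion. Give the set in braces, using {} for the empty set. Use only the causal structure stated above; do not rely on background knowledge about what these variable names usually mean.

{Tutoring}

Variables eligible for adjustment (non-descendants of TestScore, excluding TestScore and PeerGroup): {ClassSize, Motivation, Neighborhood, Tutoring}.
Backdoor paths from TestScore to PeerGroup:
  P1: TestScore <- Tutoring <- ClassSize -> PeerGroup
  P2: TestScore <- Tutoring -> PeerGroup
  P3: TestScore <- Tutoring -> Motivation <- ClassSize -> PeerGroup
  P4: TestScore <- Tutoring -> Motivation <- Neighborhood <- ClassSize -> PeerGroup
  P5: TestScore <- Tutoring -> Motivation -> SchoolQuality <- Neighborhood <- ClassSize -> PeerGroup
The empty set is not sufficient: P1 (TestScore <- Tutoring <- ClassSize -> PeerGroup) has no collider blocking it and no conditioned non-collider, so it is open.
Try {Tutoring}:
  P1: blocked at chain node Tutoring ∈ conditioning set.
  P2: blocked at fork node Tutoring ∈ conditioning set.
  P3: blocked at fork node Tutoring ∈ conditioning set.
  P4: blocked at fork node Tutoring ∈ conditioning set.
  P5: blocked at fork node Tutoring ∈ conditioning set.
{Tutoring} contains no descendant of TestScore and blocks every backdoor path.
No other singleton works — e.g. {ClassSize} leaves P2 open — so {Tutoring} is the unique smallest valid adjustment set.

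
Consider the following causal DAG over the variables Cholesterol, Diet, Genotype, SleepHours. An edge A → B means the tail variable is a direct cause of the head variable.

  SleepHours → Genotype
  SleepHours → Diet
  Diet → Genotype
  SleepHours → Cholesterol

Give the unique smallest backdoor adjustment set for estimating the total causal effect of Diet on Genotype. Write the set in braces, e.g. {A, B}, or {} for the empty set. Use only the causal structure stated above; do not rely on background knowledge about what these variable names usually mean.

{SleepHours}

Variables eligible for adjustment (non-descendants of Diet, excluding Diet and Genotype): {Cholesterol, SleepHours}.
Backdoor paths from Diet to Genotype:
  P1: Diet <- SleepHours -> Genotype
The empty set is not sufficient: P1 (Diet <- SleepHours -> Genotype) has no collider blocking it and no conditioned non-collider, so it is open.
Try {SleepHours}:
  P1: blocked at fork node SleepHours ∈ conditioning set.
{SleepHours} contains no descendant of Diet and blocks every backdoor path.
No other singleton works — e.g. {Cholesterol} leaves P1 open — so {SleepHours} is the unique smallest valid adjustment set.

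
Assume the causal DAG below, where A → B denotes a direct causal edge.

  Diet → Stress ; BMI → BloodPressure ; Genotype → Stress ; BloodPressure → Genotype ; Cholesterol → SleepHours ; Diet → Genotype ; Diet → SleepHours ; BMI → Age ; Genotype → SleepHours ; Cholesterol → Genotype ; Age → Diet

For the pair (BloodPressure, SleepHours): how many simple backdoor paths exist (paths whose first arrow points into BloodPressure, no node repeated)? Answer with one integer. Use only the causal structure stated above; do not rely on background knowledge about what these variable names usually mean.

A backdoor path from BloodPressure to SleepHours is any simple undirected path whose first edge points into BloodPressure (i.e. leaves BloodPressure via a parent).
Parents of BloodPressure: {BMI}.
Enumerating:
  P1: BloodPressure <- BMI -> Age -> Diet -> Genotype <- Cholesterol -> SleepHours
  P2: BloodPressure <- BMI -> Age -> Diet -> Genotype -> SleepHours
  P3: BloodPressure <- BMI -> Age -> Diet -> SleepHours
  P4: BloodPressure <- BMI -> Age -> Diet -> Stress <- Genotype <- Cholesterol -> SleepHours
  P5: BloodPressure <- BMI -> Age -> Diet -> Stress <- Genotype -> SleepHours
That exhausts the simple backdoor paths. Count: 5.

5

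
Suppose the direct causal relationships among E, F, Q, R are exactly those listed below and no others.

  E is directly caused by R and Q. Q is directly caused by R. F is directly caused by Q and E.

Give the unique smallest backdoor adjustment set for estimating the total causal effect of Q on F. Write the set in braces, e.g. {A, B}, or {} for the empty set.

{R}

Variables eligible for adjustment (non-descendants of Q, excluding Q and F): {R}.
Backdoor paths from Q to F:
  P1: Q <- R -> E -> F
The empty set is not sufficient: P1 (Q <- R -> E -> F) has no collider blocking it and no conditioned non-collider, so it is open.
Try {R}:
  P1: blocked at fork node R ∈ conditioning set.
{R} contains no descendant of Q and blocks every backdoor path.
{R} is the unique smallest valid adjustment set.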